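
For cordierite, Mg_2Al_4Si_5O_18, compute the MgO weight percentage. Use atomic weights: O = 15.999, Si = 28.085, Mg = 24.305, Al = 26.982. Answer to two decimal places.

13.78 wt%

Molar mass of Mg_2Al_4Si_5O_18 = 2*24.305 + 4*26.982 + 5*28.085 + 18*15.999 = 584.945 g/mol.
Each formula unit contains 2 Mg, equivalent to 2/1 = 2.0000 mol MgO.
M(MgO) = 1×24.305 + 1×15.999 = 40.304 g/mol.
Mass of MgO per formula unit = 2.0000 × 40.304 = 80.608 g.
MgO wt% = 80.608 / 584.945 × 100 = 13.78%.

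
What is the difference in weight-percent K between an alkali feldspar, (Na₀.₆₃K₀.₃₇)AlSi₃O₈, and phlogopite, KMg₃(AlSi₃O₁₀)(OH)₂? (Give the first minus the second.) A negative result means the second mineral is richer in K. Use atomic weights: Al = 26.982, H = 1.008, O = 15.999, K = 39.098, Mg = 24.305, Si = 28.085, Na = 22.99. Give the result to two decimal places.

-3.98 percentage points

First mineral: 14.466 g K in 268.179 g formula = 5.39 wt% K.
Second mineral: 39.098 g K in 417.254 g formula = 9.37 wt% K.
5.39% − 9.37% gives a difference of -3.98 percentage points.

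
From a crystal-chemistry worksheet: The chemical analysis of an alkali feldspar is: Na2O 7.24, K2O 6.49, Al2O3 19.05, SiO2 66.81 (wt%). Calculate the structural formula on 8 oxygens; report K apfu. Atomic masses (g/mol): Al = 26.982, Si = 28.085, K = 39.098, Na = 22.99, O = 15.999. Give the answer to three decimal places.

0.371 K apfu

7.24 wt% Na2O ÷ 61.979 g/mol = 0.11681 mol, giving 0.23362 Na and 0.11681 O.
6.49 wt% K2O ÷ 94.195 g/mol = 0.06890 mol, giving 0.13780 K and 0.06890 O.
19.05 wt% Al2O3 ÷ 101.961 g/mol = 0.18684 mol, giving 0.37368 Al and 0.56052 O.
66.81 wt% SiO2 ÷ 60.083 g/mol = 1.11196 mol, giving 1.11196 Si and 2.22392 O.
Oxygen sums to 2.97015; scaling by 8/2.97015 = 2.69347 puts the formula on 8 O.
K: 0.13780 × 2.69347 = 0.371 atoms per formula unit.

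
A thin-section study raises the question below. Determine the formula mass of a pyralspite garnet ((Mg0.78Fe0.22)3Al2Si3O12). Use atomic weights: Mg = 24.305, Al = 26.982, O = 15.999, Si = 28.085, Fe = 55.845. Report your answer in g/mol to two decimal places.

423.94 g/mol

M = 2.34(24.305) + 0.66(55.845) + 2(26.982) + 3(28.085) + 12(15.999)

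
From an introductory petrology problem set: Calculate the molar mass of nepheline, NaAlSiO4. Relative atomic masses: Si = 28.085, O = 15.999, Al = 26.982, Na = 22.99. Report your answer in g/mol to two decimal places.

142.05 g/mol

The formula mass is the sum 1·22.99 + 1·26.982 + 1·28.085 + 4·15.999.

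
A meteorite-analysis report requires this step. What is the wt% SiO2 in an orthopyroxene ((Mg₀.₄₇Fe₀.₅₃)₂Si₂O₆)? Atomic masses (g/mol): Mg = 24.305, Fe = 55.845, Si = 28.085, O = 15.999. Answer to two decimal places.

51.31 wt%

Molar mass of (Mg₀.₄₇Fe₀.₅₃)₂Si₂O₆ = 0.94*24.305 + 1.06*55.845 + 2*28.085 + 6*15.999 = 234.206 g/mol.
Each formula unit contains 2 Si, equivalent to 2/1 = 2.0000 mol SiO2.
M(SiO2) = 1×28.085 + 2×15.999 = 60.083 g/mol.
Mass of SiO2 per formula unit = 2.0000 × 60.083 = 120.166 g.
SiO2 wt% = 120.166 / 234.206 × 100 = 51.31%.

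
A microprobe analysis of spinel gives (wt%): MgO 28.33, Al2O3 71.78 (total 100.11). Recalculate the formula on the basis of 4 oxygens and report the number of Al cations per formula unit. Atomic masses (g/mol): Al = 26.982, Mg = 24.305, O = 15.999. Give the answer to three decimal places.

28.33 wt% MgO ÷ 40.304 g/mol = 0.70291 mol, giving 0.70291 Mg and 0.70291 O.
71.78 wt% Al2O3 ÷ 101.961 g/mol = 0.70399 mol, giving 1.40798 Al and 2.11197 O.
Oxygen sums to 2.81488; scaling by 4/2.81488 = 1.42102 puts the formula on 4 O.
Al: 1.40798 × 1.42102 = 2.001 atoms per formula unit.

2.001 Al apfu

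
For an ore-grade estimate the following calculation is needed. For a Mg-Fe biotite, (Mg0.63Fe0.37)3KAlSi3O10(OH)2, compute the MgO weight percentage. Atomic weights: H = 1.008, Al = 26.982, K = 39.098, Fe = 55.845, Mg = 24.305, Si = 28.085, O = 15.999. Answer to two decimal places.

Formula mass = 452.263 g/mol.
1.89 Mg → 1.8900 mol MgO per formula unit; M(MgO) = 40.304, so MgO mass = 76.175 g.
76.175/452.263 × 100 = 16.84 wt%.

16.84 wt%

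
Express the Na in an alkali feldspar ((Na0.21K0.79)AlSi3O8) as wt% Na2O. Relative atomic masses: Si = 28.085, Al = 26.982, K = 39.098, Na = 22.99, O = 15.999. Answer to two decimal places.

Formula mass = 274.944 g/mol.
0.21 Na → 0.1050 mol Na2O per formula unit; M(Na2O) = 61.979, so Na2O mass = 6.508 g.
6.508/274.944 × 100 = 2.37 wt%.

2.37 wt%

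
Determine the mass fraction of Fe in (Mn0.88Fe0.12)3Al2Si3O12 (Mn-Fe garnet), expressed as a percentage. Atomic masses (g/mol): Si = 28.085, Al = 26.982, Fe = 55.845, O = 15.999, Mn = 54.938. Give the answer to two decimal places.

4.06 mass %

Formula mass = 2.64×54.938 + 0.36×55.845 + 2×26.982 + 3×28.085 + 12×15.999 = 495.348 g/mol, of which 20.104 g is Fe.
So Fe makes up 20.104/495.348 = 0.0406 of the mass, i.e. 4.06%.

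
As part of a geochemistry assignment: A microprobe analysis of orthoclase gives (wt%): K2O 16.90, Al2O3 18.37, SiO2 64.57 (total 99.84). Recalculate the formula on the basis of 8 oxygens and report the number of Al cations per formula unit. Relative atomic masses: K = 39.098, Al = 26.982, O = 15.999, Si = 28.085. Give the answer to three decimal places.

K2O (M=94.195): mol = 0.17942; K = 0.35884, O = 0.17942.
Al2O3 (M=101.961): mol = 0.18017; Al = 0.36034, O = 0.54051.
SiO2 (M=60.083): mol = 1.07468; Si = 1.07468, O = 2.14936.
ΣO = 2.86929; factor = 8/ΣO = 2.78815.
Al apfu = 0.36034 × 2.78815 = 1.005.

1.005 Al apfu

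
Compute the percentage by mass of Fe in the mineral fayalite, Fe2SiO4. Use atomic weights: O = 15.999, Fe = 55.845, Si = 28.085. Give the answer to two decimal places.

54.81 weight percent

M(Fe2SiO4) = 203.771 g/mol.
Fe contributes 2 × 55.845 = 111.690 g per mole.
111.690/203.771 = 0.5481 → 54.81%.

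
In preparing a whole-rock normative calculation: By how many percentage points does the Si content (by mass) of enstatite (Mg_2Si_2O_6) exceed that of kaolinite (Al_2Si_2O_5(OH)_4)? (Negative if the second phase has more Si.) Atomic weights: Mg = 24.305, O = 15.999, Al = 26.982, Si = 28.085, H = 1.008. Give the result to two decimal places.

M(Mg_2Si_2O_6) = 200.774 g/mol, so wt% Si = 56.170/200.774 × 100 = 27.98%.
M(Al_2Si_2O_5(OH)_4) = 258.157 g/mol, so wt% Si = 56.170/258.157 × 100 = 21.76%.
27.98 − 21.76 = 6.22 pp.

6.22 percentage points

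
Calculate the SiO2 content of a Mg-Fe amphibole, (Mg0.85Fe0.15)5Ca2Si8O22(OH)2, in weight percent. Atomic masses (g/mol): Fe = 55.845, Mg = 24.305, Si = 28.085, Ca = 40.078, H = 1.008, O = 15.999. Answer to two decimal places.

57.50 wt%

Molar mass of (Mg0.85Fe0.15)5Ca2Si8O22(OH)2 = 4.25×24.305 + 0.75×55.845 + 2×40.078 + 8×28.085 + 24×15.999 + 2×1.008 = 836.008 g/mol.
Each formula unit contains 8 Si, equivalent to 8/1 = 8.0000 mol SiO2.
M(SiO2) = 1×28.085 + 2×15.999 = 60.083 g/mol.
Mass of SiO2 per formula unit = 8.0000 × 60.083 = 480.664 g.
SiO2 wt% = 480.664 / 836.008 × 100 = 57.50%.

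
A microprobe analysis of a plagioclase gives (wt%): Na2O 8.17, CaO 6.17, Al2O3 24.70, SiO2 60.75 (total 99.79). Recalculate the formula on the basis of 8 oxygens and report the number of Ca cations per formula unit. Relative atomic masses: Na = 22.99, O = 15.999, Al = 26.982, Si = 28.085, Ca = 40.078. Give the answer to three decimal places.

8.17 wt% Na2O ÷ 61.979 g/mol = 0.13182 mol, giving 0.26364 Na and 0.13182 O.
6.17 wt% CaO ÷ 56.077 g/mol = 0.11003 mol, giving 0.11003 Ca and 0.11003 O.
24.70 wt% Al2O3 ÷ 101.961 g/mol = 0.24225 mol, giving 0.48450 Al and 0.72675 O.
60.75 wt% SiO2 ÷ 60.083 g/mol = 1.01110 mol, giving 1.01110 Si and 2.02220 O.
Oxygen sums to 2.99080; scaling by 8/2.99080 = 2.67487 puts the formula on 8 O.
Ca: 0.11003 × 2.67487 = 0.294 atoms per formula unit.

0.294 Ca apfu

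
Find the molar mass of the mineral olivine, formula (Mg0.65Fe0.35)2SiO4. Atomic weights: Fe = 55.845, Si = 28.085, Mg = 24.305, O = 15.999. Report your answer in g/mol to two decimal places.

M = 1.30·24.305 + 0.70·55.845 + 1·28.085 + 4·15.999

162.77 g/mol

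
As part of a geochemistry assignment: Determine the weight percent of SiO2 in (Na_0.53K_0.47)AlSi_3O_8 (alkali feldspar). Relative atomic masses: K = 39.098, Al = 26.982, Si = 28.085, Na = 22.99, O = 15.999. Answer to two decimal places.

66.81 wt%

Molar mass of (Na_0.53K_0.47)AlSi_3O_8 = 0.53*22.99 + 0.47*39.098 + 1*26.982 + 3*28.085 + 8*15.999 = 269.790 g/mol.
Each formula unit contains 3 Si, equivalent to 3/1 = 3.0000 mol SiO2.
M(SiO2) = 1×28.085 + 2×15.999 = 60.083 g/mol.
Mass of SiO2 per formula unit = 3.0000 × 60.083 = 180.249 g.
SiO2 wt% = 180.249 / 269.790 × 100 = 66.81%.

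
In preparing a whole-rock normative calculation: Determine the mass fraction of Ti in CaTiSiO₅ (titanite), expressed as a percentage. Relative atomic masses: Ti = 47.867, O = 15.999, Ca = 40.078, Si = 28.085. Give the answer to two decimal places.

24.42 weight percent

M(CaTiSiO₅) = 196.025 g/mol.
Ti contributes 1 × 47.867 = 47.867 g per mole.
47.867/196.025 = 0.2442 → 24.42%.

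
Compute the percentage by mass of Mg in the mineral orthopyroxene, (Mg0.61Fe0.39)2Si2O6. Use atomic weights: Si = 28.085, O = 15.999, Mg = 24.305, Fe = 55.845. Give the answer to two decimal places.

Formula mass = 1.22×24.305 + 0.78×55.845 + 2×28.085 + 6×15.999 = 225.375 g/mol, of which 29.652 g is Mg.
So Mg makes up 29.652/225.375 = 0.1316 of the mass, i.e. 13.16%.

13.16 wt%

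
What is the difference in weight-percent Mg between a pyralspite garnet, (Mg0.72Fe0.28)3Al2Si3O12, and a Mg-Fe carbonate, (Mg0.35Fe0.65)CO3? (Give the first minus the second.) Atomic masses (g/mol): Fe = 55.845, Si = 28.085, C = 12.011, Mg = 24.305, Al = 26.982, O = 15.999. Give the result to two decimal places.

Mg in (Mg0.72Fe0.28)3Al2Si3O12: molar mass 429.616 g/mol; 2.16×24.305 = 52.499 g → 12.22 wt%.
Mg in (Mg0.35Fe0.65)CO3: molar mass 104.814 g/mol; 0.35×24.305 = 8.507 g → 8.12 wt%.
Difference = 12.22 − 8.12 = 4.10 percentage points.

4.10 percentage points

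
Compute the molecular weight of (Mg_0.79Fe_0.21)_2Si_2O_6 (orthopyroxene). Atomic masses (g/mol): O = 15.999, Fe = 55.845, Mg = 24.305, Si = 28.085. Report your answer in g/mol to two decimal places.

214.02 g/mol

The formula mass is the sum 1.58×24.305 + 0.42×55.845 + 2×28.085 + 6×15.999.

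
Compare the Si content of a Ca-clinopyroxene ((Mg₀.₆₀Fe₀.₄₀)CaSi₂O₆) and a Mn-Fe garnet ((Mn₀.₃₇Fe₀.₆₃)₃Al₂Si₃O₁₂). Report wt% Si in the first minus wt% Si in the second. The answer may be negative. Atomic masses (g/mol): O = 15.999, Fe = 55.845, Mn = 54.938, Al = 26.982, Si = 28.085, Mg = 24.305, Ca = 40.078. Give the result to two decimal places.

M((Mg₀.₆₀Fe₀.₄₀)CaSi₂O₆) = 229.163 g/mol, so wt% Si = 56.170/229.163 × 100 = 24.51%.
M((Mn₀.₃₇Fe₀.₆₃)₃Al₂Si₃O₁₂) = 496.735 g/mol, so wt% Si = 84.255/496.735 × 100 = 16.96%.
24.51 − 16.96 = 7.55 pp.

7.55 percentage points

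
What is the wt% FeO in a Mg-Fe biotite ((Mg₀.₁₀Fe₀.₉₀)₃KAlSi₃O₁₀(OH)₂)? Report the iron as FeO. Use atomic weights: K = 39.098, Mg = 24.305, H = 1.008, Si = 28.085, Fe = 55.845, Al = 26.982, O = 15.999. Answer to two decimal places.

38.61 wt%

M((Mg₀.₁₀Fe₀.₉₀)₃KAlSi₃O₁₀(OH)₂) = 502.412 g/mol; M(FeO) = 71.844 g/mol.
Moles FeO per formula unit = 2.70 Fe ÷ 1 = 2.7000.
FeO fraction = (2.7000 × 71.844) / 502.412 = 193.979/502.412 = 0.3861.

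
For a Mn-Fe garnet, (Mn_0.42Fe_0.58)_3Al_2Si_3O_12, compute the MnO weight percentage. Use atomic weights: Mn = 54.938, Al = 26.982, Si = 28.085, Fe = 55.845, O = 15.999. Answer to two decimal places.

18.00 wt%

Molar mass of (Mn_0.42Fe_0.58)_3Al_2Si_3O_12 = 1.26·54.938 + 1.74·55.845 + 2·26.982 + 3·28.085 + 12·15.999 = 496.599 g/mol.
Each formula unit contains 1.26 Mn, equivalent to 1.26/1 = 1.2600 mol MnO.
M(MnO) = 1×54.938 + 1×15.999 = 70.937 g/mol.
Mass of MnO per formula unit = 1.2600 × 70.937 = 89.381 g.
MnO wt% = 89.381 / 496.599 × 100 = 18.00%.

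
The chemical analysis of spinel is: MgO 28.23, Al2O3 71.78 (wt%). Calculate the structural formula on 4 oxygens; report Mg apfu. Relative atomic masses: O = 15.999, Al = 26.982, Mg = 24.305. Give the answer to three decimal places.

28.23 wt% MgO ÷ 40.304 g/mol = 0.70043 mol, giving 0.70043 Mg and 0.70043 O.
71.78 wt% Al2O3 ÷ 101.961 g/mol = 0.70399 mol, giving 1.40798 Al and 2.11197 O.
Oxygen sums to 2.81240; scaling by 4/2.81240 = 1.42227 puts the formula on 4 O.
Mg: 0.70043 × 1.42227 = 0.996 atoms per formula unit.

0.996 Mg apfu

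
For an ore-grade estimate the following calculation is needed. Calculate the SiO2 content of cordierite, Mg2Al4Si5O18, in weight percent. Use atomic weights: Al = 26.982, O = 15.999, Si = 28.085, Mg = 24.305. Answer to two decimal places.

Molar mass of Mg2Al4Si5O18 = 2×24.305 + 4×26.982 + 5×28.085 + 18×15.999 = 584.945 g/mol.
Each formula unit contains 5 Si, equivalent to 5/1 = 5.0000 mol SiO2.
M(SiO2) = 1×28.085 + 2×15.999 = 60.083 g/mol.
Mass of SiO2 per formula unit = 5.0000 × 60.083 = 300.415 g.
SiO2 wt% = 300.415 / 584.945 × 100 = 51.36%.

51.36 wt%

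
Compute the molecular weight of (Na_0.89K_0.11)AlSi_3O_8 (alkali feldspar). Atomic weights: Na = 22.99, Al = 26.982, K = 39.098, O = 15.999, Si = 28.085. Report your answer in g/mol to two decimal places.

263.99 g/mol

M = 0.89·22.99 + 0.11·39.098 + 1·26.982 + 3·28.085 + 8·15.999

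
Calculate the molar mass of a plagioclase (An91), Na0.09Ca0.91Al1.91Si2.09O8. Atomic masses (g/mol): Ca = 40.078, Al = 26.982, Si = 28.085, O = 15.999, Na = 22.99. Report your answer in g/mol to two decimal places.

M = 0.09×22.99 + 0.91×40.078 + 1.91×26.982 + 2.09×28.085 + 8×15.999

276.77 g/mol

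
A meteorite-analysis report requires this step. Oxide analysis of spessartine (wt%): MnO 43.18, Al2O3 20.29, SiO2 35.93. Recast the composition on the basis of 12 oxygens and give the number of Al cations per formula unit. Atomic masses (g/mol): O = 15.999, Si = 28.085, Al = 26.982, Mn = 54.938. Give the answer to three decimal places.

1.989 Al apfu

MnO: 43.18/70.937 = 0.60871 mol → 0.60871 mol Mn, 0.60871 mol O.
Al2O3: 20.29/101.961 = 0.19900 mol → 0.39800 mol Al, 0.59700 mol O.
SiO2: 35.93/60.083 = 0.59801 mol → 0.59801 mol Si, 1.19602 mol O.
Total oxygen = 2.40173 mol. Normalization factor = 12/2.40173 = 4.99640.
Al per 12 O = 0.39800 × 4.99640 = 1.989.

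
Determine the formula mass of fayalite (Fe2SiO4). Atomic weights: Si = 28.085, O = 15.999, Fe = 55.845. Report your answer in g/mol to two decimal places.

M = 2×55.845 + 1×28.085 + 4×15.999

203.77 g/mol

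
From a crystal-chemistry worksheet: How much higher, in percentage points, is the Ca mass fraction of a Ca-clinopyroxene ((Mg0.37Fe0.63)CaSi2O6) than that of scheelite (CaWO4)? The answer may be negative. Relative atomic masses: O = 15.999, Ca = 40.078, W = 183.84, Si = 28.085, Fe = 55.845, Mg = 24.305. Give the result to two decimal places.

3.03 percentage points

Ca in (Mg0.37Fe0.63)CaSi2O6: molar mass 236.417 g/mol; 1×40.078 = 40.078 g → 16.95 wt%.
Ca in CaWO4: molar mass 287.914 g/mol; 1×40.078 = 40.078 g → 13.92 wt%.
Difference = 16.95 − 13.92 = 3.03 percentage points.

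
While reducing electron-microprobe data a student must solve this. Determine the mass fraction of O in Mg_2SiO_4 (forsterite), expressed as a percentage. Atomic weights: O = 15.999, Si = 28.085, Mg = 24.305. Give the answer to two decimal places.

Formula mass = 2*24.305 + 1*28.085 + 4*15.999 = 140.691 g/mol, of which 63.996 g is O.
So O makes up 63.996/140.691 = 0.4549 of the mass, i.e. 45.49%.

45.49 weight percent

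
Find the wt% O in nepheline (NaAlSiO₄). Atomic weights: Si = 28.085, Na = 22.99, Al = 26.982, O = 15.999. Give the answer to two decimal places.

45.05 wt%

Molar mass of NaAlSiO₄: 1*22.99 + 1*26.982 + 1*28.085 + 4*15.999 = 142.053 g/mol.
Mass of O per formula unit: 4 × 15.999 = 63.996 g.
Weight fraction O = 63.996 / 142.053 = 0.4505.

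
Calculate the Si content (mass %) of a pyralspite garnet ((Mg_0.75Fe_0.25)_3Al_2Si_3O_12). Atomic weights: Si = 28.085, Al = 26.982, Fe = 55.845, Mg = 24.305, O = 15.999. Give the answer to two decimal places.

M((Mg_0.75Fe_0.25)_3Al_2Si_3O_12) = 426.777 g/mol.
Si contributes 3 × 28.085 = 84.255 g per mole.
84.255/426.777 = 0.1974 → 19.74%.

19.74 mass %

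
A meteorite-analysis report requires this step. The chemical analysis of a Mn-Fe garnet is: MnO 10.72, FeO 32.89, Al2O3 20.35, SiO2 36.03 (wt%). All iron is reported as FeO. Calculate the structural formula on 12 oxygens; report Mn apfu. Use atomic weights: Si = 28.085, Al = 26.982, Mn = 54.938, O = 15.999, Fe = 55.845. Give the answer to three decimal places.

MnO (M=70.937): mol = 0.15112; Mn = 0.15112, O = 0.15112.
FeO (M=71.844): mol = 0.45780; Fe = 0.45780, O = 0.45780.
Al2O3 (M=101.961): mol = 0.19959; Al = 0.39918, O = 0.59877.
SiO2 (M=60.083): mol = 0.59967; Si = 0.59967, O = 1.19934.
ΣO = 2.40703; factor = 12/ΣO = 4.98540.
Mn apfu = 0.15112 × 4.98540 = 0.753.

0.753 Mn apfu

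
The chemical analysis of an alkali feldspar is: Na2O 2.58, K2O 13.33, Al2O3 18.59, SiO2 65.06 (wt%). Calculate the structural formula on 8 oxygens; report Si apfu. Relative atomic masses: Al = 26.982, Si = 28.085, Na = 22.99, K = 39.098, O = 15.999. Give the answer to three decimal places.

Na2O (M=61.979): mol = 0.04163; Na = 0.08326, O = 0.04163.
K2O (M=94.195): mol = 0.14151; K = 0.28302, O = 0.14151.
Al2O3 (M=101.961): mol = 0.18232; Al = 0.36464, O = 0.54696.
SiO2 (M=60.083): mol = 1.08284; Si = 1.08284, O = 2.16568.
ΣO = 2.89578; factor = 8/ΣO = 2.76264.
Si apfu = 1.08284 × 2.76264 = 2.991.

2.991 Si apfu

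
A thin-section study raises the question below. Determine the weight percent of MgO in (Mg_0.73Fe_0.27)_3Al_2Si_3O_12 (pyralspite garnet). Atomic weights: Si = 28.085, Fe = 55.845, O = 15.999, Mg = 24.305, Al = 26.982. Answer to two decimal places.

20.59 wt%

Formula mass = 428.669 g/mol.
2.19 Mg → 2.1900 mol MgO per formula unit; M(MgO) = 40.304, so MgO mass = 88.266 g.
88.266/428.669 × 100 = 20.59 wt%.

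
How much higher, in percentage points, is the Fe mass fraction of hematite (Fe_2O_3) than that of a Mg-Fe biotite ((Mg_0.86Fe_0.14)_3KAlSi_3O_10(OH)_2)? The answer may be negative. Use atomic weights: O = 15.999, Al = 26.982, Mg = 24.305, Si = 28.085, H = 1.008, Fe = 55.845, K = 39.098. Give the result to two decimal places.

64.49 percentage points

Fe in Fe_2O_3: molar mass 159.687 g/mol; 2×55.845 = 111.690 g → 69.94 wt%.
Fe in (Mg_0.86Fe_0.14)_3KAlSi_3O_10(OH)_2: molar mass 430.501 g/mol; 0.42×55.845 = 23.455 g → 5.45 wt%.
Difference = 69.94 − 5.45 = 64.49 percentage points.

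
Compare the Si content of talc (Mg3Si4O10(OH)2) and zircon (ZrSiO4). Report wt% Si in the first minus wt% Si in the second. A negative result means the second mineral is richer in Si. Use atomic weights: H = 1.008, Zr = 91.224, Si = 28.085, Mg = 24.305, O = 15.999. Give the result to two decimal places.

14.30 percentage points

First mineral: 112.340 g Si in 379.259 g formula = 29.62 wt% Si.
Second mineral: 28.085 g Si in 183.305 g formula = 15.32 wt% Si.
29.62% − 15.32% gives a difference of 14.30 percentage points.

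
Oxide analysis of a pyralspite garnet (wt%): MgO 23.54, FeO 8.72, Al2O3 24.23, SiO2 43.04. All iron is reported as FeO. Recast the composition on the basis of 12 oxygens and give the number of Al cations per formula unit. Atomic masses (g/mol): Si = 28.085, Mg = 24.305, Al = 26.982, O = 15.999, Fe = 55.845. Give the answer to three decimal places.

2.000 Al apfu

23.54 wt% MgO ÷ 40.304 g/mol = 0.58406 mol, giving 0.58406 Mg and 0.58406 O.
8.72 wt% FeO ÷ 71.844 g/mol = 0.12137 mol, giving 0.12137 Fe and 0.12137 O.
24.23 wt% Al2O3 ÷ 101.961 g/mol = 0.23764 mol, giving 0.47528 Al and 0.71292 O.
43.04 wt% SiO2 ÷ 60.083 g/mol = 0.71634 mol, giving 0.71634 Si and 1.43268 O.
Oxygen sums to 2.85103; scaling by 12/2.85103 = 4.20901 puts the formula on 12 O.
Al: 0.47528 × 4.20901 = 2.000 atoms per formula unit.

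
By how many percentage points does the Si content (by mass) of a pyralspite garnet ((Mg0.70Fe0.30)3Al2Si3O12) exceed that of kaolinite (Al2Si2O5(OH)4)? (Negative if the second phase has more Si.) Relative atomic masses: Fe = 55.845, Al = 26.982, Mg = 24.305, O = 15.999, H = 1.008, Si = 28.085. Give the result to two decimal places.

First mineral: 84.255 g Si in 431.508 g formula = 19.53 wt% Si.
Second mineral: 56.170 g Si in 258.157 g formula = 21.76 wt% Si.
19.53% − 21.76% gives a difference of -2.23 percentage points.

-2.23 percentage points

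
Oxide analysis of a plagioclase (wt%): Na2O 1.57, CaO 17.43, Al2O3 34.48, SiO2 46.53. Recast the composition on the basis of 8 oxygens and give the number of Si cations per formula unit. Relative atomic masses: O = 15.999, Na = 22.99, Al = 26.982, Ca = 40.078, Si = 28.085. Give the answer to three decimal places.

Na2O: 1.57/61.979 = 0.02533 mol → 0.05066 mol Na, 0.02533 mol O.
CaO: 17.43/56.077 = 0.31082 mol → 0.31082 mol Ca, 0.31082 mol O.
Al2O3: 34.48/101.961 = 0.33817 mol → 0.67634 mol Al, 1.01451 mol O.
SiO2: 46.53/60.083 = 0.77443 mol → 0.77443 mol Si, 1.54886 mol O.
Total oxygen = 2.89952 mol. Normalization factor = 8/2.89952 = 2.75908.
Si per 8 O = 0.77443 × 2.75908 = 2.137.

2.137 Si apfu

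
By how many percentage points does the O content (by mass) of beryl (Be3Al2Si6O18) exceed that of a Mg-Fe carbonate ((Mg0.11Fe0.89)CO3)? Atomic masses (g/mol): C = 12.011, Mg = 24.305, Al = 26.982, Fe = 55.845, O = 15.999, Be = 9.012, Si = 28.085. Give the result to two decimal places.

First mineral: 287.982 g O in 537.492 g formula = 53.58 wt% O.
Second mineral: 47.997 g O in 112.384 g formula = 42.71 wt% O.
53.58% − 42.71% gives a difference of 10.87 percentage points.

10.87 percentage points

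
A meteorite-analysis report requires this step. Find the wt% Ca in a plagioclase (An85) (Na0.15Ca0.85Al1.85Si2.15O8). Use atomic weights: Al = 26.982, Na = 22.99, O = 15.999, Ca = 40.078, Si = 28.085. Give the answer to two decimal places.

12.35 mass %

Molar mass of Na0.15Ca0.85Al1.85Si2.15O8: 0.15·22.99 + 0.85·40.078 + 1.85·26.982 + 2.15·28.085 + 8·15.999 = 275.806 g/mol.
Mass of Ca per formula unit: 0.85 × 40.078 = 34.066 g.
Weight fraction Ca = 34.066 / 275.806 = 0.1235.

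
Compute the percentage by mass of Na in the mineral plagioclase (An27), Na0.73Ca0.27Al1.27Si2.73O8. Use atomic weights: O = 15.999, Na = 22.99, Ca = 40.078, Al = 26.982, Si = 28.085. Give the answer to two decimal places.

M(Na0.73Ca0.27Al1.27Si2.73O8) = 266.535 g/mol.
Na contributes 0.73 × 22.99 = 16.783 g per mole.
16.783/266.535 = 0.0630 → 6.30%.

6.30 mass %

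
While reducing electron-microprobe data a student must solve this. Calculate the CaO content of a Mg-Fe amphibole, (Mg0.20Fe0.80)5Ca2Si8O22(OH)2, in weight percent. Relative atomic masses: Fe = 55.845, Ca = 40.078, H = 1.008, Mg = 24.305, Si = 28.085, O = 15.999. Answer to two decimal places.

Molar mass of (Mg0.20Fe0.80)5Ca2Si8O22(OH)2 = 1×24.305 + 4×55.845 + 2×40.078 + 8×28.085 + 24×15.999 + 2×1.008 = 938.513 g/mol.
Each formula unit contains 2 Ca, equivalent to 2/1 = 2.0000 mol CaO.
M(CaO) = 1×40.078 + 1×15.999 = 56.077 g/mol.
Mass of CaO per formula unit = 2.0000 × 56.077 = 112.154 g.
CaO wt% = 112.154 / 938.513 × 100 = 11.95%.

11.95 wt%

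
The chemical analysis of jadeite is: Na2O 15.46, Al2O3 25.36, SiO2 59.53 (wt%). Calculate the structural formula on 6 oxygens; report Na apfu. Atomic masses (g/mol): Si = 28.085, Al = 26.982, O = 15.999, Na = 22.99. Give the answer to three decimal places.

1.005 Na apfu

15.46 wt% Na2O ÷ 61.979 g/mol = 0.24944 mol, giving 0.49888 Na and 0.24944 O.
25.36 wt% Al2O3 ÷ 101.961 g/mol = 0.24872 mol, giving 0.49744 Al and 0.74616 O.
59.53 wt% SiO2 ÷ 60.083 g/mol = 0.99080 mol, giving 0.99080 Si and 1.98160 O.
Oxygen sums to 2.97720; scaling by 6/2.97720 = 2.01532 puts the formula on 6 O.
Na: 0.49888 × 2.01532 = 1.005 atoms per formula unit.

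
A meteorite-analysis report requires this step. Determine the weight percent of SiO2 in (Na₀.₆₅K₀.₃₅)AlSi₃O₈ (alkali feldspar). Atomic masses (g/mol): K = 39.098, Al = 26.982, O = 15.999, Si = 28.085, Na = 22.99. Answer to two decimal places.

M((Na₀.₆₅K₀.₃₅)AlSi₃O₈) = 267.857 g/mol; M(SiO2) = 60.083 g/mol.
Moles SiO2 per formula unit = 3 Si ÷ 1 = 3.0000.
SiO2 fraction = (3.0000 × 60.083) / 267.857 = 180.249/267.857 = 0.6729.

67.29 wt%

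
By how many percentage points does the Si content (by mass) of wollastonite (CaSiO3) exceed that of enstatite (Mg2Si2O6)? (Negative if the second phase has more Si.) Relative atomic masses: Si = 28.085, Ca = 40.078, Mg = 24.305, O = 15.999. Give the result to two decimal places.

Si in CaSiO3: molar mass 116.160 g/mol; 1×28.085 = 28.085 g → 24.18 wt%.
Si in Mg2Si2O6: molar mass 200.774 g/mol; 2×28.085 = 56.170 g → 27.98 wt%.
Difference = 24.18 − 27.98 = -3.80 percentage points.

-3.80 percentage points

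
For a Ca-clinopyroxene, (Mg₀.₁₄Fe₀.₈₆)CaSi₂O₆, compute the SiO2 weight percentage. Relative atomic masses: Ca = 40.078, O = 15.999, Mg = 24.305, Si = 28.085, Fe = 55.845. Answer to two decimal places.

49.31 wt%

M((Mg₀.₁₄Fe₀.₈₆)CaSi₂O₆) = 243.671 g/mol; M(SiO2) = 60.083 g/mol.
Moles SiO2 per formula unit = 2 Si ÷ 1 = 2.0000.
SiO2 fraction = (2.0000 × 60.083) / 243.671 = 120.166/243.671 = 0.4931.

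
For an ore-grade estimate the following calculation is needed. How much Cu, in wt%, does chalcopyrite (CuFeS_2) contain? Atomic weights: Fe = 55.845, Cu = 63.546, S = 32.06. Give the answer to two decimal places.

34.63 wt%

Molar mass of CuFeS_2: 1×63.546 + 1×55.845 + 2×32.06 = 183.511 g/mol.
Mass of Cu per formula unit: 1 × 63.546 = 63.546 g.
Weight fraction Cu = 63.546 / 183.511 = 0.3463.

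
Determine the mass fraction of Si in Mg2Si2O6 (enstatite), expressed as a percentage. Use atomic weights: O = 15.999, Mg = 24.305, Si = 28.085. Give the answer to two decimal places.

M(Mg2Si2O6) = 200.774 g/mol.
Si contributes 2 × 28.085 = 56.170 g per mole.
56.170/200.774 = 0.2798 → 27.98%.

27.98 mass %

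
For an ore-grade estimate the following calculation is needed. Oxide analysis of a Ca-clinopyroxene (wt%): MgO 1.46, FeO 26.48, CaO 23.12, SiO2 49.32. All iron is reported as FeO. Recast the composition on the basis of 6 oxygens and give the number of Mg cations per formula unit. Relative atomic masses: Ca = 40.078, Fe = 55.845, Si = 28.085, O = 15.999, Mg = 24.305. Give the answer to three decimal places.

0.088 Mg apfu

MgO: 1.46/40.304 = 0.03622 mol → 0.03622 mol Mg, 0.03622 mol O.
FeO: 26.48/71.844 = 0.36858 mol → 0.36858 mol Fe, 0.36858 mol O.
CaO: 23.12/56.077 = 0.41229 mol → 0.41229 mol Ca, 0.41229 mol O.
SiO2: 49.32/60.083 = 0.82086 mol → 0.82086 mol Si, 1.64172 mol O.
Total oxygen = 2.45881 mol. Normalization factor = 6/2.45881 = 2.44020.
Mg per 6 O = 0.03622 × 2.44020 = 0.088.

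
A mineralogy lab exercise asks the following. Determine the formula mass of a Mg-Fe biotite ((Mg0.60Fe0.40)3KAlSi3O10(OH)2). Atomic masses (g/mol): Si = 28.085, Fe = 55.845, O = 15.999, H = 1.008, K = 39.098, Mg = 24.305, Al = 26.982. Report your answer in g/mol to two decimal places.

M = 1.80·24.305 + 1.20·55.845 + 1·39.098 + 1·26.982 + 3·28.085 + 12·15.999 + 2·1.008

455.10 g/mol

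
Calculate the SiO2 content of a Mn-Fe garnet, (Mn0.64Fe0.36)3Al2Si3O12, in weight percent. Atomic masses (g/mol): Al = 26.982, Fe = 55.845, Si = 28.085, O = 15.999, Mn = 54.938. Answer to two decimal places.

36.34 wt%

Formula mass = 496.001 g/mol.
3 Si → 3.0000 mol SiO2 per formula unit; M(SiO2) = 60.083, so SiO2 mass = 180.249 g.
180.249/496.001 × 100 = 36.34 wt%.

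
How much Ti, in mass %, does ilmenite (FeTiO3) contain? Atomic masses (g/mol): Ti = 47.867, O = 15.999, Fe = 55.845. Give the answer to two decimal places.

31.55 mass %

Formula mass = 1×55.845 + 1×47.867 + 3×15.999 = 151.709 g/mol, of which 47.867 g is Ti.
So Ti makes up 47.867/151.709 = 0.3155 of the mass, i.e. 31.55%.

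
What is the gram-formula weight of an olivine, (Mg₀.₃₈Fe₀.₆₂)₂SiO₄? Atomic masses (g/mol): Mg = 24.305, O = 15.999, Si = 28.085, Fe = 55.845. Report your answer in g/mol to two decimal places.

Mg: 0.76 × 24.305 = 18.4718
Fe: 1.24 × 55.845 = 69.2478
Si: 1 × 28.085 = 28.0850
O: 4 × 15.999 = 63.9960
Summing the contributions gives the formula mass.

179.80 g/mol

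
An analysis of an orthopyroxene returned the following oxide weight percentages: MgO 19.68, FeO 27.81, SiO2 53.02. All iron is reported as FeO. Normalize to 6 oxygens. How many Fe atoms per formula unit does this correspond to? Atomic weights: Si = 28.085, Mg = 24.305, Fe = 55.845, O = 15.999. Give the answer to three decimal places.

0.880 Fe apfu

MgO (M=40.304): mol = 0.48829; Mg = 0.48829, O = 0.48829.
FeO (M=71.844): mol = 0.38709; Fe = 0.38709, O = 0.38709.
SiO2 (M=60.083): mol = 0.88245; Si = 0.88245, O = 1.76490.
ΣO = 2.64028; factor = 6/ΣO = 2.27249.
Fe apfu = 0.38709 × 2.27249 = 0.880.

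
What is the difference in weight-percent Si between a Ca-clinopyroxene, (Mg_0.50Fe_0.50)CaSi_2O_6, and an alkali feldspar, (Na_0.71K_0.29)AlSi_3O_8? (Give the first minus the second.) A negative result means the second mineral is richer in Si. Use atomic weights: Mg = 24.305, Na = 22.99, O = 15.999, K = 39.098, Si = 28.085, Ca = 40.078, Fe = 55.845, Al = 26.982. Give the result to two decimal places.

First mineral: 56.170 g Si in 232.317 g formula = 24.18 wt% Si.
Second mineral: 84.255 g Si in 266.890 g formula = 31.57 wt% Si.
24.18% − 31.57% gives a difference of -7.39 percentage points.

-7.39 percentage points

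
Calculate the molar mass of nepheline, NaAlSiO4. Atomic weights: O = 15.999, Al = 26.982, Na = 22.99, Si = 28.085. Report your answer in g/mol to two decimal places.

The formula mass is the sum 1×22.99 + 1×26.982 + 1×28.085 + 4×15.999.

142.05 g/mol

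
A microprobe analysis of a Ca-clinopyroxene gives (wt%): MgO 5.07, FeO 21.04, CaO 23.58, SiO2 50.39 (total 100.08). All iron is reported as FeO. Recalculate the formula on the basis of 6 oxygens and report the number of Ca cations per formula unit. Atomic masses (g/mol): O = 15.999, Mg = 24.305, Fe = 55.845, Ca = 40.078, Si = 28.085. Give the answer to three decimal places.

MgO (M=40.304): mol = 0.12579; Mg = 0.12579, O = 0.12579.
FeO (M=71.844): mol = 0.29286; Fe = 0.29286, O = 0.29286.
CaO (M=56.077): mol = 0.42049; Ca = 0.42049, O = 0.42049.
SiO2 (M=60.083): mol = 0.83867; Si = 0.83867, O = 1.67734.
ΣO = 2.51648; factor = 6/ΣO = 2.38428.
Ca apfu = 0.42049 × 2.38428 = 1.003.

1.003 Ca apfu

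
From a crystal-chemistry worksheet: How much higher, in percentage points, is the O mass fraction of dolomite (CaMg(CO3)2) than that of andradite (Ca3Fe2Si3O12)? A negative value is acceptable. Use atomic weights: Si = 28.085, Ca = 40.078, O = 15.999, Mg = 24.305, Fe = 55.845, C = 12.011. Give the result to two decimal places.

14.28 percentage points

O in CaMg(CO3)2: molar mass 184.399 g/mol; 6×15.999 = 95.994 g → 52.06 wt%.
O in Ca3Fe2Si3O12: molar mass 508.167 g/mol; 12×15.999 = 191.988 g → 37.78 wt%.
Difference = 52.06 − 37.78 = 14.28 percentage points.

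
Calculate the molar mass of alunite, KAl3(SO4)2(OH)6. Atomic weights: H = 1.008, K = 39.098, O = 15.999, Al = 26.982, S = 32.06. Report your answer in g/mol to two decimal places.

414.20 g/mol

M = 1(39.098) + 3(26.982) + 2(32.06) + 14(15.999) + 6(1.008)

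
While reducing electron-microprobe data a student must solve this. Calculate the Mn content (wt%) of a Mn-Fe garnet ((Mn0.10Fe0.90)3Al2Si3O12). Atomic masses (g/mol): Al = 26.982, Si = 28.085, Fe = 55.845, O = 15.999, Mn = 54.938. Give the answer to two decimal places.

M((Mn0.10Fe0.90)3Al2Si3O12) = 497.470 g/mol.
Mn contributes 0.30 × 54.938 = 16.481 g per mole.
16.481/497.470 = 0.0331 → 3.31%.

3.31 wt%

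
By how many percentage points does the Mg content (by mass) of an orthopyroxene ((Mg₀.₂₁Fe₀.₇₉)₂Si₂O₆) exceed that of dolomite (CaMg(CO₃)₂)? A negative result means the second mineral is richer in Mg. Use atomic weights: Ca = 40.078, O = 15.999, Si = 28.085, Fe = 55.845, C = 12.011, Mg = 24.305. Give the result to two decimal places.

First mineral: 10.208 g Mg in 250.607 g formula = 4.07 wt% Mg.
Second mineral: 24.305 g Mg in 184.399 g formula = 13.18 wt% Mg.
4.07% − 13.18% gives a difference of -9.11 percentage points.

-9.11 percentage points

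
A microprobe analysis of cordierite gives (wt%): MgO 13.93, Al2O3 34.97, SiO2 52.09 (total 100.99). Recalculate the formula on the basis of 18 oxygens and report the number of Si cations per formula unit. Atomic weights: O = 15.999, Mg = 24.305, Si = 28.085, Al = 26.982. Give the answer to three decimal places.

5.020 Si apfu

13.93 wt% MgO ÷ 40.304 g/mol = 0.34562 mol, giving 0.34562 Mg and 0.34562 O.
34.97 wt% Al2O3 ÷ 101.961 g/mol = 0.34297 mol, giving 0.68594 Al and 1.02891 O.
52.09 wt% SiO2 ÷ 60.083 g/mol = 0.86697 mol, giving 0.86697 Si and 1.73394 O.
Oxygen sums to 3.10847; scaling by 18/3.10847 = 5.79063 puts the formula on 18 O.
Si: 0.86697 × 5.79063 = 5.020 atoms per formula unit.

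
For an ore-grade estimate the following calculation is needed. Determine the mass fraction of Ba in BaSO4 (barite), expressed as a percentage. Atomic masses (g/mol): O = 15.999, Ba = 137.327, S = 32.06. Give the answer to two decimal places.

Molar mass of BaSO4: 1*137.327 + 1*32.06 + 4*15.999 = 233.383 g/mol.
Mass of Ba per formula unit: 1 × 137.327 = 137.327 g.
Weight fraction Ba = 137.327 / 233.383 = 0.5884.

58.84 wt%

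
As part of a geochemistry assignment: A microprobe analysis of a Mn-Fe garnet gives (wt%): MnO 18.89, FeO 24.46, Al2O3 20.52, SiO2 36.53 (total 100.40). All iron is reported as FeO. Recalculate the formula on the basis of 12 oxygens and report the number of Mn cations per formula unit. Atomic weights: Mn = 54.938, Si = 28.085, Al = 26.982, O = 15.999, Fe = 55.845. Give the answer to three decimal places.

1.317 Mn apfu

MnO (M=70.937): mol = 0.26629; Mn = 0.26629, O = 0.26629.
FeO (M=71.844): mol = 0.34046; Fe = 0.34046, O = 0.34046.
Al2O3 (M=101.961): mol = 0.20125; Al = 0.40250, O = 0.60375.
SiO2 (M=60.083): mol = 0.60799; Si = 0.60799, O = 1.21598.
ΣO = 2.42648; factor = 12/ΣO = 4.94544.
Mn apfu = 0.26629 × 4.94544 = 1.317.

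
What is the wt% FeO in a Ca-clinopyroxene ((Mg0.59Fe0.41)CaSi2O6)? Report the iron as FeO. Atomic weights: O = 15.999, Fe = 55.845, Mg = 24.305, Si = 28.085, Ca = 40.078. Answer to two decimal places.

M((Mg0.59Fe0.41)CaSi2O6) = 229.478 g/mol; M(FeO) = 71.844 g/mol.
Moles FeO per formula unit = 0.41 Fe ÷ 1 = 0.4100.
FeO fraction = (0.4100 × 71.844) / 229.478 = 29.456/229.478 = 0.1284.

12.84 wt%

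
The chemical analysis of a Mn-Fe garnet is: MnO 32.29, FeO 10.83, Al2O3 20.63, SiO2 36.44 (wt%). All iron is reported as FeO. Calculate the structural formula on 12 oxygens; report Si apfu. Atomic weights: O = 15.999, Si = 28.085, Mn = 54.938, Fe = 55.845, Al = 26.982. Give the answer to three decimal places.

MnO (M=70.937): mol = 0.45519; Mn = 0.45519, O = 0.45519.
FeO (M=71.844): mol = 0.15074; Fe = 0.15074, O = 0.15074.
Al2O3 (M=101.961): mol = 0.20233; Al = 0.40466, O = 0.60699.
SiO2 (M=60.083): mol = 0.60649; Si = 0.60649, O = 1.21298.
ΣO = 2.42590; factor = 12/ΣO = 4.94662.
Si apfu = 0.60649 × 4.94662 = 3.000.

3.000 Si apfu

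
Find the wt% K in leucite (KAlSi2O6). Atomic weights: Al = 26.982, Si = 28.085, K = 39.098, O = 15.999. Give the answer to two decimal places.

17.91 wt%

Molar mass of KAlSi2O6: 1*39.098 + 1*26.982 + 2*28.085 + 6*15.999 = 218.244 g/mol.
Mass of K per formula unit: 1 × 39.098 = 39.098 g.
Weight fraction K = 39.098 / 218.244 = 0.1791.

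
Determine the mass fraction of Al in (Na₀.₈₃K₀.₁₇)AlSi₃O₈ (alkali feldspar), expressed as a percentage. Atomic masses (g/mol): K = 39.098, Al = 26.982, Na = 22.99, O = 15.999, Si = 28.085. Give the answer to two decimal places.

10.18 mass %

M((Na₀.₈₃K₀.₁₇)AlSi₃O₈) = 264.957 g/mol.
Al contributes 1 × 26.982 = 26.982 g per mole.
26.982/264.957 = 0.1018 → 10.18%.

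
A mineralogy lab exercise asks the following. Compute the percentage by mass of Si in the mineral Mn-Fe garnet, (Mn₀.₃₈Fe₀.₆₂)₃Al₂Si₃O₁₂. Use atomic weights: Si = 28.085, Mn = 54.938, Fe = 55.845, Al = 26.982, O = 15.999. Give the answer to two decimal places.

Formula mass = 1.14*54.938 + 1.86*55.845 + 2*26.982 + 3*28.085 + 12*15.999 = 496.708 g/mol, of which 84.255 g is Si.
So Si makes up 84.255/496.708 = 0.1696 of the mass, i.e. 16.96%.

16.96 wt%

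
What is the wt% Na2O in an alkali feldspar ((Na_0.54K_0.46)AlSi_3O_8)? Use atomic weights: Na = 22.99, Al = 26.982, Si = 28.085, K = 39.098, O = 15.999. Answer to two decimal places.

6.21 wt%

Molar mass of (Na_0.54K_0.46)AlSi_3O_8 = 0.54*22.99 + 0.46*39.098 + 1*26.982 + 3*28.085 + 8*15.999 = 269.629 g/mol.
Each formula unit contains 0.54 Na, equivalent to 0.54/2 = 0.2700 mol Na2O.
M(Na2O) = 2×22.99 + 1×15.999 = 61.979 g/mol.
Mass of Na2O per formula unit = 0.2700 × 61.979 = 16.734 g.
Na2O wt% = 16.734 / 269.629 × 100 = 6.21%.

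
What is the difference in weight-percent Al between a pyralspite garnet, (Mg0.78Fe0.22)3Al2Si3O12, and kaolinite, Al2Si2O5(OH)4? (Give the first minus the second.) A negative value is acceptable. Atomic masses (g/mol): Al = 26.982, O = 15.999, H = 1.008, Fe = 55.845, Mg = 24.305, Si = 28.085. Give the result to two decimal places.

First mineral: 53.964 g Al in 423.938 g formula = 12.73 wt% Al.
Second mineral: 53.964 g Al in 258.157 g formula = 20.90 wt% Al.
12.73% − 20.90% gives a difference of -8.17 percentage points.

-8.17 percentage points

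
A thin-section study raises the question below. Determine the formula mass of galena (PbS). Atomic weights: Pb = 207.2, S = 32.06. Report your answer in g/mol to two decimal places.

239.26 g/mol

The formula mass is the sum 1×207.2 + 1×32.06.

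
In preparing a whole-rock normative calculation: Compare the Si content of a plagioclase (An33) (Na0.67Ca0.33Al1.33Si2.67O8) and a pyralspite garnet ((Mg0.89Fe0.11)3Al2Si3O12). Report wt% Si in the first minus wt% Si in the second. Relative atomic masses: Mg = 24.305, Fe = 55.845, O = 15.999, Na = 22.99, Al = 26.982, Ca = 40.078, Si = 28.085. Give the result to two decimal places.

M(Na0.67Ca0.33Al1.33Si2.67O8) = 267.494 g/mol, so wt% Si = 74.987/267.494 × 100 = 28.03%.
M((Mg0.89Fe0.11)3Al2Si3O12) = 413.530 g/mol, so wt% Si = 84.255/413.530 × 100 = 20.37%.
28.03 − 20.37 = 7.66 pp.

7.66 percentage points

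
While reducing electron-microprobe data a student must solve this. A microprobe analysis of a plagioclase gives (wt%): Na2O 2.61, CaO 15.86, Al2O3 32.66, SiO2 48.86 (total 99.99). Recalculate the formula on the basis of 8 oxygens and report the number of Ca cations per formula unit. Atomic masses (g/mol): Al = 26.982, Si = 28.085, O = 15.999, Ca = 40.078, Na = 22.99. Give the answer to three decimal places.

2.61 wt% Na2O ÷ 61.979 g/mol = 0.04211 mol, giving 0.08422 Na and 0.04211 O.
15.86 wt% CaO ÷ 56.077 g/mol = 0.28283 mol, giving 0.28283 Ca and 0.28283 O.
32.66 wt% Al2O3 ÷ 101.961 g/mol = 0.32032 mol, giving 0.64064 Al and 0.96096 O.
48.86 wt% SiO2 ÷ 60.083 g/mol = 0.81321 mol, giving 0.81321 Si and 1.62642 O.
Oxygen sums to 2.91232; scaling by 8/2.91232 = 2.74695 puts the formula on 8 O.
Ca: 0.28283 × 2.74695 = 0.777 atoms per formula unit.

0.777 Ca apfu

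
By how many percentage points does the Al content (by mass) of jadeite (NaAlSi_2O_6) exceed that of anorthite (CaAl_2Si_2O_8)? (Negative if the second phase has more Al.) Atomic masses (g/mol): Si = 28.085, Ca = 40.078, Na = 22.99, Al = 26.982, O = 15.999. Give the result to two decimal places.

-6.05 percentage points

M(NaAlSi_2O_6) = 202.136 g/mol, so wt% Al = 26.982/202.136 × 100 = 13.35%.
M(CaAl_2Si_2O_8) = 278.204 g/mol, so wt% Al = 53.964/278.204 × 100 = 19.40%.
13.35 − 19.40 = -6.05 pp.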